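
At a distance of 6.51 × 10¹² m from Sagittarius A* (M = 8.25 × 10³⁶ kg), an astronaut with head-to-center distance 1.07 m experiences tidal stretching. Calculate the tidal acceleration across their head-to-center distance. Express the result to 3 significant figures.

4.27 × 10⁻¹² m/s²

Δa = 2GMr/d³
   = 2 × (6.674 × 10⁻¹¹) × (8.25 × 10³⁶) × (1.07) / (6.51 × 10¹²)³
   = 4.27 × 10⁻¹² m/s²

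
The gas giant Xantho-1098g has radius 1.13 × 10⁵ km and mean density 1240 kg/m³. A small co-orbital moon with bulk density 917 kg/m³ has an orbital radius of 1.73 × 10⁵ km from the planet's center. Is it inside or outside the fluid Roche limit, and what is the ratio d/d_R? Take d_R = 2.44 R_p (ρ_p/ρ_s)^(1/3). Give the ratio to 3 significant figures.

d_R = 2.44 × (1.13 × 10⁵ km) × (1240/917)^(1/3) = 3.049 × 10⁵ km
d/d_R = (1.73 × 10⁵) / (3.049 × 10⁵) = 0.567
Since d/d_R < 1, the body is inside the Roche limit.

inside; d/d_R ≈ 0.567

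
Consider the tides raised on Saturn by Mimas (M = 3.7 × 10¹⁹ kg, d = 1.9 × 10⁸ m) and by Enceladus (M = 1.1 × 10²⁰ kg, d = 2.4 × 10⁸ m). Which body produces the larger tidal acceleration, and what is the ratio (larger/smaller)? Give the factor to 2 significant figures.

Enceladus, by a factor of ≈ 1.5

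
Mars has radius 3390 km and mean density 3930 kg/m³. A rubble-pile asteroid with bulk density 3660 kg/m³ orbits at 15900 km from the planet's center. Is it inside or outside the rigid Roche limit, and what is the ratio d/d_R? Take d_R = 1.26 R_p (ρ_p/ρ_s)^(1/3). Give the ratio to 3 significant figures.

outside; d/d_R ≈ 3.64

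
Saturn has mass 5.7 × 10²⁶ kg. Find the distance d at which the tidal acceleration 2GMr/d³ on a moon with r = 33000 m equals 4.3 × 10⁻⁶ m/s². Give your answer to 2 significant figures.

8.4 × 10⁸ m

2GMr/d³ = a_tidal  ⇒  d = (2GMr / a_tidal)^(1/3)
d = (2 × 6.674×10⁻¹¹ × (5.7 × 10²⁶) × (33000) / (4.3 × 10⁻⁶))^(1/3)
  = 8.4 × 10⁸ m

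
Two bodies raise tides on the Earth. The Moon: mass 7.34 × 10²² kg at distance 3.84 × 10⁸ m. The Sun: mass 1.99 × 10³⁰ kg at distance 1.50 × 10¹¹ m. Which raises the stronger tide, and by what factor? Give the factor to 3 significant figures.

Tidal stretch scales as M/d³; compute that for each body.
The Moon: (7.34 × 10²²) / (3.84 × 10⁸)³ = 1.296 × 10⁻³
The Sun: (1.99 × 10³⁰) / (1.50 × 10¹¹)³ = 5.896 × 10⁻⁴
Ratio (larger/smaller) = 2.20

The Moon, by a factor of ≈ 2.20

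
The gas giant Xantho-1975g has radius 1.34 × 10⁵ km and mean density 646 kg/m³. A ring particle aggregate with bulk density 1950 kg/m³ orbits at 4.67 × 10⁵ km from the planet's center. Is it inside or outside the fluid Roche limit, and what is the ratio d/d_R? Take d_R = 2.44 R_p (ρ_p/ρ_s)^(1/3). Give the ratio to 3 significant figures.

outside; d/d_R ≈ 2.06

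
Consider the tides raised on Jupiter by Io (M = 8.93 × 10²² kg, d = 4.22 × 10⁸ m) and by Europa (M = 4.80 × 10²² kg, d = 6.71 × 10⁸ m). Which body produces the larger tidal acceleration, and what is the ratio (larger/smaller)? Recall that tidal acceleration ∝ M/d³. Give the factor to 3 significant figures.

The tide-raising term goes as M/d³ (the gradient of a 1/d² field).
Io: (8.93 × 10²²) / (4.22 × 10⁸)³ = 1.188 × 10⁻³
Europa: (4.80 × 10²²) / (6.71 × 10⁸)³ = 1.589 × 10⁻⁴
Ratio (larger/smaller) = 7.48

Io, by a factor of ≈ 7.48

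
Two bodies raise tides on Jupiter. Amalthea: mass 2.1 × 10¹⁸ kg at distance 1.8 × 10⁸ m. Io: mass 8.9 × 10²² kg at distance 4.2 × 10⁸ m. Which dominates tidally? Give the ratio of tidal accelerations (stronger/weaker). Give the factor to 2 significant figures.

Io, by a factor of ≈ 3300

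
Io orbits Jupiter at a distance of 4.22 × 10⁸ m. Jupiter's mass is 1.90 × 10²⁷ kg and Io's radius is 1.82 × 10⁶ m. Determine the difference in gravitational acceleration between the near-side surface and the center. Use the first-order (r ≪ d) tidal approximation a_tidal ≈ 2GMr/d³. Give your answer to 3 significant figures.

6.14 × 10⁻³ m/s²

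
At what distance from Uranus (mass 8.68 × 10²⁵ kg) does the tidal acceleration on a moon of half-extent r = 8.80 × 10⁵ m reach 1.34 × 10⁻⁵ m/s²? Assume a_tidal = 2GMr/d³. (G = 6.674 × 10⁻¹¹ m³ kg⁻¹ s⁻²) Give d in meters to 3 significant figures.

9.13 × 10⁸ m

2GMr/d³ = a_tidal  ⇒  d = (2GMr / a_tidal)^(1/3)
d = (2 × 6.674×10⁻¹¹ × (8.68 × 10²⁵) × (8.80 × 10⁵) / (1.34 × 10⁻⁵))^(1/3)
  = 9.13 × 10⁸ m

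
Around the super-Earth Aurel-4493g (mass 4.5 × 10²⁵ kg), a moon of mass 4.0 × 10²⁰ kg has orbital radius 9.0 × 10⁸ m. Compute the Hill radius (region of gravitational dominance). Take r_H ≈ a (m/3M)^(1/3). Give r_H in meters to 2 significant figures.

1.3 × 10⁷ m

r_H ≈ a (m/3M)^(1/3)
    = (9.0 × 10⁸) × (4.0 × 10²⁰ / (3 × 4.5 × 10²⁵))^(1/3)
    = 1.3 × 10⁷ m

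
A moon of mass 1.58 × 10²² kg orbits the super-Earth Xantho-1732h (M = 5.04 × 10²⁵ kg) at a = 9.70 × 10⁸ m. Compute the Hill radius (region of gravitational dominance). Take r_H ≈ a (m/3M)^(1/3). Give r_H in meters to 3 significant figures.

r_H ≈ a (m/3M)^(1/3)
    = (9.70 × 10⁸) × (1.58 × 10²² / (3 × 5.04 × 10²⁵))^(1/3)
    = 4.57 × 10⁷ m

4.57 × 10⁷ m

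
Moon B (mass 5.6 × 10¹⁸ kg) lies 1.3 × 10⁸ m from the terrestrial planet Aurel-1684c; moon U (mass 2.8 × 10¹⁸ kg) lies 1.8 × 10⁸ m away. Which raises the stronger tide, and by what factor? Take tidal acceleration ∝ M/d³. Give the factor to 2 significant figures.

Tidal acceleration ∝ M/d³, so compare M/d³ for each.
Moon B: (5.6 × 10¹⁸) / (1.3 × 10⁸)³ = 2.549 × 10⁻⁶
Moon U: (2.8 × 10¹⁸) / (1.8 × 10⁸)³ = 4.801 × 10⁻⁷
Ratio (larger/smaller) = 5.3

Moon B, by a factor of ≈ 5.3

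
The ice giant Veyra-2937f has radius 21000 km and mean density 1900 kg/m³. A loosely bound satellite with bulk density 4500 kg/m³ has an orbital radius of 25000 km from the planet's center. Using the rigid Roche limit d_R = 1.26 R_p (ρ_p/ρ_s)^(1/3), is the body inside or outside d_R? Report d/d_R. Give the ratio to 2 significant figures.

d_R = 1.26 × (21000 km) × (1900/4500)^(1/3) = 19850 km
d/d_R = (25000) / (19850) = 1.3
Since d/d_R > 1, the body is outside the Roche limit.

outside; d/d_R ≈ 1.3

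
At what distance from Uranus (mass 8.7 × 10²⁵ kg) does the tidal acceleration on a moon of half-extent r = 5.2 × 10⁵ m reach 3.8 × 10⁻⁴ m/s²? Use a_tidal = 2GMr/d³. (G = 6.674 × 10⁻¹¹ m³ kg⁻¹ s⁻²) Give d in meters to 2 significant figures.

2.5 × 10⁸ m

2GMr/d³ = a_tidal  ⇒  d = (2GMr / a_tidal)^(1/3)
d = (2 × 6.674×10⁻¹¹ × (8.7 × 10²⁵) × (5.2 × 10⁵) / (3.8 × 10⁻⁴))^(1/3)
  = 2.5 × 10⁸ m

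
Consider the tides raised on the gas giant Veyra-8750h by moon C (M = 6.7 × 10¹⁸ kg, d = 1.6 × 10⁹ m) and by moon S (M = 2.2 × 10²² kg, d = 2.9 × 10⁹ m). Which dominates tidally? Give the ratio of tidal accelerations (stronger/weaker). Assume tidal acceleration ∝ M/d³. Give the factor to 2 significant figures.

Moon S, by a factor of ≈ 550

Tidal stretch scales as M/d³; compute that for each body.
Moon C: (6.7 × 10¹⁸) / (1.6 × 10⁹)³ = 1.636 × 10⁻⁹
Moon S: (2.2 × 10²²) / (2.9 × 10⁹)³ = 9.020 × 10⁻⁷
Ratio (larger/smaller) = 550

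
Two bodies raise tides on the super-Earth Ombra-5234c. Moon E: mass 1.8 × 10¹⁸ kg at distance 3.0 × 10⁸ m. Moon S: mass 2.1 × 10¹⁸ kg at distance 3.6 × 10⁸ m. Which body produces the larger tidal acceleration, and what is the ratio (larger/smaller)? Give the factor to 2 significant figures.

Compare M/d³ for the two perturbers:
Moon E: (1.8 × 10¹⁸) / (3.0 × 10⁸)³ = 6.667 × 10⁻⁸
Moon S: (2.1 × 10¹⁸) / (3.6 × 10⁸)³ = 4.501 × 10⁻⁸
Ratio (larger/smaller) = 1.5

Moon E, by a factor of ≈ 1.5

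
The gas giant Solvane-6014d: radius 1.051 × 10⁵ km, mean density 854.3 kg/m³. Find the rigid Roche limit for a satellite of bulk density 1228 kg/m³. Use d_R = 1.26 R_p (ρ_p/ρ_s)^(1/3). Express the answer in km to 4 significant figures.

d_R = 1.26 × 1.051 × 10⁵ km × (854.3/1228)^(1/3)
    = 1.173 × 10⁵ km

1.173 × 10⁵ km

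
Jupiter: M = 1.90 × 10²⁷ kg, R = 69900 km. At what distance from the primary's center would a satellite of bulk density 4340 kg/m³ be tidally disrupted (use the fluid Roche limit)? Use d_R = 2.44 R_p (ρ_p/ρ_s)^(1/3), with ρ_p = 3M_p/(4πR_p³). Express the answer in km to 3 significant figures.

ρ_p = 3M_p/(4πR_p³) = 3 × (1.90 × 10²⁷) / (4π × (6.99 × 10⁷ m)³) = 1330 kg/m³
d_R = 2.44 × 69900 km × (1330/4340)^(1/3)
    = 1.15 × 10⁵ km

1.15 × 10⁵ km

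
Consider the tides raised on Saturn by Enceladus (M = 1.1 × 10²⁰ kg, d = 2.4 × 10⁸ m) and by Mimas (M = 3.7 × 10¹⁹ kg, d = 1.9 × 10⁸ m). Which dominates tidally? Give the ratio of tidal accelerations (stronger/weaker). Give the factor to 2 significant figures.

Tidal stretch scales as M/d³; compute that for each body.
Enceladus: (1.1 × 10²⁰) / (2.4 × 10⁸)³ = 7.957 × 10⁻⁶
Mimas: (3.7 × 10¹⁹) / (1.9 × 10⁸)³ = 5.394 × 10⁻⁶
Ratio (larger/smaller) = 1.5

Enceladus, by a factor of ≈ 1.5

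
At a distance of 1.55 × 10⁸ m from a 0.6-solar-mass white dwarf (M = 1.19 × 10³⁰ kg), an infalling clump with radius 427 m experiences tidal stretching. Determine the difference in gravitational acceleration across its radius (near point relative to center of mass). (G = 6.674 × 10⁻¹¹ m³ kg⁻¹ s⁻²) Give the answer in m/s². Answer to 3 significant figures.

1.82 × 10⁻² m/s²

Since r ≪ d, expand the inverse-square field across one radius to get the leading 2GMr/d³ term.
Δg = 2GMr/d³
   = 2 × (6.674 × 10⁻¹¹) × (1.19 × 10³⁰) × (427) / (1.55 × 10⁸)³
   = 1.82 × 10⁻² m/s²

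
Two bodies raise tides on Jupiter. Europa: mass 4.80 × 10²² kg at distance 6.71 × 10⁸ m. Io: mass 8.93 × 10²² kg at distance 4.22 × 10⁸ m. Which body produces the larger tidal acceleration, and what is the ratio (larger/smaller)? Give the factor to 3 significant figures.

Io, by a factor of ≈ 7.48

Tidal stretch scales as M/d³; compute that for each body.
Europa: (4.80 × 10²²) / (6.71 × 10⁸)³ = 1.589 × 10⁻⁴
Io: (8.93 × 10²²) / (4.22 × 10⁸)³ = 1.188 × 10⁻³
Ratio (larger/smaller) = 7.48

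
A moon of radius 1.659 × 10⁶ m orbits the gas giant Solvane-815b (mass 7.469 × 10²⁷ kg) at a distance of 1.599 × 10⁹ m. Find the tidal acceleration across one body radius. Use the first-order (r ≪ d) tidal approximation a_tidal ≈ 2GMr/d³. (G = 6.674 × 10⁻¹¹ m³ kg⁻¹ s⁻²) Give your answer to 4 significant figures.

Δg = 2GMr/d³
   = 2 × (6.674 × 10⁻¹¹) × (7.469 × 10²⁷) × (1.659 × 10⁶) / (1.599 × 10⁹)³
   = 4.046 × 10⁻⁴ m/s²

4.046 × 10⁻⁴ m/s²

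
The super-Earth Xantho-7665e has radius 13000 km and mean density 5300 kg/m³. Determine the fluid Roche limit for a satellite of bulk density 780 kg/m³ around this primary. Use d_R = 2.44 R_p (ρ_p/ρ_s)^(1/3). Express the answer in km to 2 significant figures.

60000 km

d_R = 2.44 × 13000 km × (5300/780)^(1/3)
    = 60000 km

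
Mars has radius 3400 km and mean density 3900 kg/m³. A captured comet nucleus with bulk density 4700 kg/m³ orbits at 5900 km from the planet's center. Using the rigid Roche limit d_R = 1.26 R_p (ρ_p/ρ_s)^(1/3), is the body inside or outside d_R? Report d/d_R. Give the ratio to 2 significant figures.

d_R = 1.26 × (3400 km) × (3900/4700)^(1/3) = 4026 km
d/d_R = (5900) / (4026) = 1.5
Since d/d_R > 1, the body is outside the Roche limit.

outside; d/d_R ≈ 1.5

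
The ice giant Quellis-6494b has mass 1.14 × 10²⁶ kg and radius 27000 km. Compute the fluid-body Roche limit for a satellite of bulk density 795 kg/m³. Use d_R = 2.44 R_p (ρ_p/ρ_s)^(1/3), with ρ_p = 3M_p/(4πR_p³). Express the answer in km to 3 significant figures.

79200 km

ρ_p = 3M_p/(4πR_p³) = 3 × (1.14 × 10²⁶) / (4π × (2.70 × 10⁷ m)³) = 1380 kg/m³
d_R = 2.44 × 27000 km × (1380/795)^(1/3)
    = 79200 km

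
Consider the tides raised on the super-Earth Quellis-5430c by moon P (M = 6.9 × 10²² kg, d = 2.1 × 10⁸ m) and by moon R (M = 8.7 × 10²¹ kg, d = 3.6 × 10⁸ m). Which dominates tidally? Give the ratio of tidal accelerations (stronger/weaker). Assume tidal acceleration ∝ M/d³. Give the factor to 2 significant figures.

Moon P, by a factor of ≈ 40

Compare M/d³ for the two perturbers:
Moon P: (6.9 × 10²²) / (2.1 × 10⁸)³ = 7.451 × 10⁻³
Moon R: (8.7 × 10²¹) / (3.6 × 10⁸)³ = 1.865 × 10⁻⁴
Ratio (larger/smaller) = 40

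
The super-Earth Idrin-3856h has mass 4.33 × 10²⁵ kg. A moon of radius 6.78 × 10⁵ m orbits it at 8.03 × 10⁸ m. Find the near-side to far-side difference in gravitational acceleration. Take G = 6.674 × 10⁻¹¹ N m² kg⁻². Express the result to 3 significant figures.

1.51 × 10⁻⁵ m/s²

Δa = 4GMr/d³
   = 4 × (6.674 × 10⁻¹¹) × (4.33 × 10²⁵) × (6.78 × 10⁵) / (8.03 × 10⁸)³
   = 1.51 × 10⁻⁵ m/s²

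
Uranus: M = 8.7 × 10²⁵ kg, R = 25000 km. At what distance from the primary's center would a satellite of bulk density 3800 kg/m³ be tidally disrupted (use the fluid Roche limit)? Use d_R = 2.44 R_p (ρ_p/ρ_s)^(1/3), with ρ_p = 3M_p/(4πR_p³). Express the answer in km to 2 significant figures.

ρ_p = 3M_p/(4πR_p³) = 3 × (8.7 × 10²⁵) / (4π × (2.5 × 10⁷ m)³) = 1300 kg/m³
d_R = 2.44 × 25000 km × (1300/3800)^(1/3)
    = 43000 km

43000 km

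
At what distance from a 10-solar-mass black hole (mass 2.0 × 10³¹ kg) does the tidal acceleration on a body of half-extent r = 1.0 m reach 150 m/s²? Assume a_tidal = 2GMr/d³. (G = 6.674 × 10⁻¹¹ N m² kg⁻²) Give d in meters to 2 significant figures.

2GMr/d³ = a_tidal  ⇒  d = (2GMr / a_tidal)^(1/3)
d = (2 × 6.674×10⁻¹¹ × (2.0 × 10³¹) × (1.0) / (150))^(1/3)
  = 2.6 × 10⁶ m

2.6 × 10⁶ m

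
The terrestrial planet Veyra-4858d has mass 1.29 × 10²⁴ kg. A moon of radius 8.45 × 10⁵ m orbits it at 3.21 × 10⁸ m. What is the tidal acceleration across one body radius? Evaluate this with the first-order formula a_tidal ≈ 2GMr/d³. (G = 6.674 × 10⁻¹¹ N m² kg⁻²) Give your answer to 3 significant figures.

Δg = 2GMr/d³
   = 2 × (6.674 × 10⁻¹¹) × (1.29 × 10²⁴) × (8.45 × 10⁵) / (3.21 × 10⁸)³
   = 4.40 × 10⁻⁶ m/s²

4.40 × 10⁻⁶ m/s²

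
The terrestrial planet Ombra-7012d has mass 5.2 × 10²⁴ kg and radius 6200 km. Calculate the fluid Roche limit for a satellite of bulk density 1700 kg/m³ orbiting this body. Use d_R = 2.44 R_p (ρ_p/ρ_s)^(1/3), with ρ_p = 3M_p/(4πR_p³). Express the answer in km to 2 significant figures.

22000 km

ρ_p = 3M_p/(4πR_p³) = 3 × (5.2 × 10²⁴) / (4π × (6.2 × 10⁶ m)³) = 5200 kg/m³
d_R = 2.44 × 6200 km × (5200/1700)^(1/3)
    = 22000 km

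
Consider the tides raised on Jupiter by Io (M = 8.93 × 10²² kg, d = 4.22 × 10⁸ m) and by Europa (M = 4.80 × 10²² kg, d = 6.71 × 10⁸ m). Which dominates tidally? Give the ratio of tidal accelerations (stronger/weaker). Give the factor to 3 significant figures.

Io, by a factor of ≈ 7.48

Tidal stretch scales as M/d³; compute that for each body.
Io: (8.93 × 10²²) / (4.22 × 10⁸)³ = 1.188 × 10⁻³
Europa: (4.80 × 10²²) / (6.71 × 10⁸)³ = 1.589 × 10⁻⁴
Ratio (larger/smaller) = 7.48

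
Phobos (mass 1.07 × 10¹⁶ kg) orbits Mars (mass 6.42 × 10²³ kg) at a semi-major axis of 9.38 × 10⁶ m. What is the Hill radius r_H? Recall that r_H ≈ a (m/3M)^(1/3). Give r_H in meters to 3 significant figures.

r_H ≈ a (m/3M)^(1/3)
    = (9.38 × 10⁶) × (1.07 × 10¹⁶ / (3 × 6.42 × 10²³))^(1/3)
    = 1.66 × 10⁴ m

1.66 × 10⁴ m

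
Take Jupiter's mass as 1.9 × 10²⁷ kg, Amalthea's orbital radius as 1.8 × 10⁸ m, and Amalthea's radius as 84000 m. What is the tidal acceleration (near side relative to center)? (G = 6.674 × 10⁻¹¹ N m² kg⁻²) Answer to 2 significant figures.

3.7 × 10⁻³ m/s²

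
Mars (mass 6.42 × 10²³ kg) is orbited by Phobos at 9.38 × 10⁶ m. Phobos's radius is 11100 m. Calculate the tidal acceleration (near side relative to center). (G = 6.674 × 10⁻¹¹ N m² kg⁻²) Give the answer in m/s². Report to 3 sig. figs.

Δa = 2GMr/d³
   = 2 × (6.674 × 10⁻¹¹) × (6.42 × 10²³) × (11100) / (9.38 × 10⁶)³
   = 1.15 × 10⁻³ m/s²

1.15 × 10⁻³ m/s²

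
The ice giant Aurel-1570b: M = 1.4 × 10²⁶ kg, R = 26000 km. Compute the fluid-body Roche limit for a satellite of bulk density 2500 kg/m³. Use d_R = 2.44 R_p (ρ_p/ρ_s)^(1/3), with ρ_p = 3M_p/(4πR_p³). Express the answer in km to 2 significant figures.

ρ_p = 3M_p/(4πR_p³) = 3 × (1.4 × 10²⁶) / (4π × (2.6 × 10⁷ m)³) = 1900 kg/m³
d_R = 2.44 × 26000 km × (1900/2500)^(1/3)
    = 58000 km

58000 km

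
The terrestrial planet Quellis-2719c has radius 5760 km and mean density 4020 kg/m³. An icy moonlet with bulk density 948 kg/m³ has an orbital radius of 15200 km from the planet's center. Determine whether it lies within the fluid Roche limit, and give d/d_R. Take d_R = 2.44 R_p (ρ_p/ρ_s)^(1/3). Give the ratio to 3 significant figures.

inside; d/d_R ≈ 0.668

d_R = 2.44 × (5760 km) × (4020/948)^(1/3) = 22750 km
d/d_R = (15200) / (22750) = 0.668
Since d/d_R < 1, the body is inside the Roche limit.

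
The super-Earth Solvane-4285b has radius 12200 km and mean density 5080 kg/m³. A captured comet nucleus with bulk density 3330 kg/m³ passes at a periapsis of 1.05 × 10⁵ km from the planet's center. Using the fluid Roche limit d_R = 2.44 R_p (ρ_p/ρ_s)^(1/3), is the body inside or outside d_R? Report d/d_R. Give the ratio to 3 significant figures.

outside; d/d_R ≈ 3.06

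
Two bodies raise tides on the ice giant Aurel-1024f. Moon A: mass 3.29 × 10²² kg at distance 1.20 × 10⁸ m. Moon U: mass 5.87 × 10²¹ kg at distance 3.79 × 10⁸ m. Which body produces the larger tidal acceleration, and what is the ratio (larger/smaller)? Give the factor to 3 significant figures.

Moon A, by a factor of ≈ 177

The tide-raising term goes as M/d³ (the gradient of a 1/d² field).
Moon A: (3.29 × 10²²) / (1.20 × 10⁸)³ = 1.904 × 10⁻²
Moon U: (5.87 × 10²¹) / (3.79 × 10⁸)³ = 1.078 × 10⁻⁴
Ratio (larger/smaller) = 177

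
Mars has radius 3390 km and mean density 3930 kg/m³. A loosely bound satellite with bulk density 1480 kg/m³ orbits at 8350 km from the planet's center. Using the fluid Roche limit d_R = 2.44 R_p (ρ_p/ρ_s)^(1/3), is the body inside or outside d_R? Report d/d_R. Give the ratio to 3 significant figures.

d_R = 2.44 × (3390 km) × (3930/1480)^(1/3) = 11450 km
d/d_R = (8350) / (11450) = 0.729
Since d/d_R < 1, the body is inside the Roche limit.

inside; d/d_R ≈ 0.729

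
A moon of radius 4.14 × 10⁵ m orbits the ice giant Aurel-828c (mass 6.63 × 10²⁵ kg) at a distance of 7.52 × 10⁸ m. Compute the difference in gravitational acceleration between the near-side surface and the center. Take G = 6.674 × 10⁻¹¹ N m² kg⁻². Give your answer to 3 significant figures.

Δg = 2GMr/d³
   = 2 × (6.674 × 10⁻¹¹) × (6.63 × 10²⁵) × (4.14 × 10⁵) / (7.52 × 10⁸)³
   = 8.62 × 10⁻⁶ m/s²

8.62 × 10⁻⁶ m/s²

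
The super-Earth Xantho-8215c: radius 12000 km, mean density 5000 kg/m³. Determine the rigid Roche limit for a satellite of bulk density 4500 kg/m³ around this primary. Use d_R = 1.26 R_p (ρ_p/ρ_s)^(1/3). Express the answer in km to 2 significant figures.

d_R = 1.26 × 12000 km × (5000/4500)^(1/3)
    = 16000 km

16000 km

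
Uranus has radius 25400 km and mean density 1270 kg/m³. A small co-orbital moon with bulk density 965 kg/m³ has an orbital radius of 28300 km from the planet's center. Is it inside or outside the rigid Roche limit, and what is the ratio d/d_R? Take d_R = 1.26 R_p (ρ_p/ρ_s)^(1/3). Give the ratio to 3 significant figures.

d_R = 1.26 × (25400 km) × (1270/965)^(1/3) = 35070 km
d/d_R = (28300) / (35070) = 0.807
Since d/d_R < 1, the body is inside the Roche limit.

inside; d/d_R ≈ 0.807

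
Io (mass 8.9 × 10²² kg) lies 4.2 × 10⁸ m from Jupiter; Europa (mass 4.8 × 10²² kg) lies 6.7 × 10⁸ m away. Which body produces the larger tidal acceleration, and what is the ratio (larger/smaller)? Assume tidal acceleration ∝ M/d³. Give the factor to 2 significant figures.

The tide-raising term goes as M/d³ (the gradient of a 1/d² field).
Io: (8.9 × 10²²) / (4.2 × 10⁸)³ = 1.201 × 10⁻³
Europa: (4.8 × 10²²) / (6.7 × 10⁸)³ = 1.596 × 10⁻⁴
Ratio (larger/smaller) = 7.5

Io, by a factor of ≈ 7.5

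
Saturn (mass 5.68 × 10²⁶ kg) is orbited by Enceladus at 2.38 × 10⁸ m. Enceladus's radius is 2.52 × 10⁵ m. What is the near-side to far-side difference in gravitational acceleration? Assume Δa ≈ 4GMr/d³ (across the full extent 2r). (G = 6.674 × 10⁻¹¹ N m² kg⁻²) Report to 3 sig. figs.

Δa = 4GMr/d³
   = 4 × (6.674 × 10⁻¹¹) × (5.68 × 10²⁶) × (2.52 × 10⁵) / (2.38 × 10⁸)³
   = 2.83 × 10⁻³ m/s²

2.83 × 10⁻³ m/s²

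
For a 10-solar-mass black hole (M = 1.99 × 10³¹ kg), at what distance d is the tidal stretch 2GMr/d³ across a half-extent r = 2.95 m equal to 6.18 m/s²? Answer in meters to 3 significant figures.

2GMr/d³ = a_tidal  ⇒  d = (2GMr / a_tidal)^(1/3)
d = (2 × 6.674×10⁻¹¹ × (1.99 × 10³¹) × (2.95) / (6.18))^(1/3)
  = 1.08 × 10⁷ m

1.08 × 10⁷ m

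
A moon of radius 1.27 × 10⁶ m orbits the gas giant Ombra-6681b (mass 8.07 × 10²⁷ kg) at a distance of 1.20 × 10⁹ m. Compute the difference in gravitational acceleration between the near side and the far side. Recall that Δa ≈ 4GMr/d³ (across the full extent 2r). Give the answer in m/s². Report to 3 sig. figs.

1.58 × 10⁻³ m/s²

Δg = 4GMr/d³
   = 4 × (6.674 × 10⁻¹¹) × (8.07 × 10²⁷) × (1.27 × 10⁶) / (1.20 × 10⁹)³
   = 1.58 × 10⁻³ m/s²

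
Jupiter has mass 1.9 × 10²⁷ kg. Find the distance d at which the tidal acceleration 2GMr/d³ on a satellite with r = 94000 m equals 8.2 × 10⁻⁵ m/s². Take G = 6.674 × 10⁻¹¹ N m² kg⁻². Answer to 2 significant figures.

6.6 × 10⁸ m

2GMr/d³ = a_tidal  ⇒  d = (2GMr / a_tidal)^(1/3)
d = (2 × 6.674×10⁻¹¹ × (1.9 × 10²⁷) × (94000) / (8.2 × 10⁻⁵))^(1/3)
  = 6.6 × 10⁸ m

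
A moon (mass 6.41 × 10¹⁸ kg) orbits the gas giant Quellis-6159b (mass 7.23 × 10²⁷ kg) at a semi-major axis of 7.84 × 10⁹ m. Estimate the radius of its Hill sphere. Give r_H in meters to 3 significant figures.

5.22 × 10⁶ m

r_H ≈ a (m/3M)^(1/3)
    = (7.84 × 10⁹) × (6.41 × 10¹⁸ / (3 × 7.23 × 10²⁷))^(1/3)
    = 5.22 × 10⁶ m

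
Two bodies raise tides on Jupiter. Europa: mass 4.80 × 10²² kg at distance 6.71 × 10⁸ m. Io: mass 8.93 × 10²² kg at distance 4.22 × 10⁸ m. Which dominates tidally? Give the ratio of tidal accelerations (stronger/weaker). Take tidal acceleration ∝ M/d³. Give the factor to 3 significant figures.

Io, by a factor of ≈ 7.48

Tidal stretch scales as M/d³; compute that for each body.
Europa: (4.80 × 10²²) / (6.71 × 10⁸)³ = 1.589 × 10⁻⁴
Io: (8.93 × 10²²) / (4.22 × 10⁸)³ = 1.188 × 10⁻³
Ratio (larger/smaller) = 7.48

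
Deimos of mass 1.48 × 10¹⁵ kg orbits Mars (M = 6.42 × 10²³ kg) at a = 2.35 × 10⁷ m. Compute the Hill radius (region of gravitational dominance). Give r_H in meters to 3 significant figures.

2.15 × 10⁴ m

r_H ≈ a (m/3M)^(1/3)
    = (2.35 × 10⁷) × (1.48 × 10¹⁵ / (3 × 6.42 × 10²³))^(1/3)
    = 2.15 × 10⁴ m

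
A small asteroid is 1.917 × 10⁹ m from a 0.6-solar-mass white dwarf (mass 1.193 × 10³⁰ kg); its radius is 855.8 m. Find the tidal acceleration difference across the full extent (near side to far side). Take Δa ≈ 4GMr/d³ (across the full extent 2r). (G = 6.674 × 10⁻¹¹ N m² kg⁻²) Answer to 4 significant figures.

Differencing GM/(d−r)² and GM/(d+r)² to first order in r/d gives 4GMr/d³.
Δa = 4GMr/d³
   = 4 × (6.674 × 10⁻¹¹) × (1.193 × 10³⁰) × (855.8) / (1.917 × 10⁹)³
   = 3.869 × 10⁻⁵ m/s²

3.869 × 10⁻⁵ m/s²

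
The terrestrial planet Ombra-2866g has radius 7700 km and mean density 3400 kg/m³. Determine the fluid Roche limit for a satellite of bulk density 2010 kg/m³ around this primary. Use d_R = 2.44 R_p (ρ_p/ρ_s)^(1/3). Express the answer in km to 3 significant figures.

d_R = 2.44 × 7700 km × (3400/2010)^(1/3)
    = 22400 km

22400 km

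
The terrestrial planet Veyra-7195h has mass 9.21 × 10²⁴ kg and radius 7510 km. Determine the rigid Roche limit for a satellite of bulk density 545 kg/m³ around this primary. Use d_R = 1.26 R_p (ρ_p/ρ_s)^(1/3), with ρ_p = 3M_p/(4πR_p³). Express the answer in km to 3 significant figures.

20100 km

ρ_p = 3M_p/(4πR_p³) = 3 × (9.21 × 10²⁴) / (4π × (7.51 × 10⁶ m)³) = 5190 kg/m³
d_R = 1.26 × 7510 km × (5190/545)^(1/3)
    = 20100 km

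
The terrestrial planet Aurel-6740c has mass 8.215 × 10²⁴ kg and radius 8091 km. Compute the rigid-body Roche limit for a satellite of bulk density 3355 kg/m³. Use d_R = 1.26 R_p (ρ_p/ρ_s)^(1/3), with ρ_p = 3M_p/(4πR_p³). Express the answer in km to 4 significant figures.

ρ_p = 3M_p/(4πR_p³) = 3 × (8.215 × 10²⁴) / (4π × (8.091 × 10⁶ m)³) = 3703 kg/m³
d_R = 1.26 × 8091 km × (3703/3355)^(1/3)
    = 10540 km

10540 km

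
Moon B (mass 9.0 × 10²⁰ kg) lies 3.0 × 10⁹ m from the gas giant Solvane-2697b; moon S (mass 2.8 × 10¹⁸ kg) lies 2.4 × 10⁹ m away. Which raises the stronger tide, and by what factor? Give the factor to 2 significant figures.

Compare M/d³ for the two perturbers:
Moon B: (9.0 × 10²⁰) / (3.0 × 10⁹)³ = 3.333 × 10⁻⁸
Moon S: (2.8 × 10¹⁸) / (2.4 × 10⁹)³ = 2.025 × 10⁻¹⁰
Ratio (larger/smaller) = 160

Moon B, by a factor of ≈ 160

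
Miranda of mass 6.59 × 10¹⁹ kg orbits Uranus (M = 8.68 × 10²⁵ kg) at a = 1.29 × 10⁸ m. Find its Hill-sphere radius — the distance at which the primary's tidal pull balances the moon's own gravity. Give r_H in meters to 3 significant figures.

r_H ≈ a (m/3M)^(1/3)
    = (1.29 × 10⁸) × (6.59 × 10¹⁹ / (3 × 8.68 × 10²⁵))^(1/3)
    = 8.16 × 10⁵ m

8.16 × 10⁵ m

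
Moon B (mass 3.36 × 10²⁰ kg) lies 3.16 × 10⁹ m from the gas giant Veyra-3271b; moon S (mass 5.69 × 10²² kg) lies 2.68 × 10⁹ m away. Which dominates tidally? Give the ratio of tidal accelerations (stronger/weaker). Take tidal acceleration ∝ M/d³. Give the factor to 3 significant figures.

Tidal acceleration ∝ M/d³, so compare M/d³ for each.
Moon B: (3.36 × 10²⁰) / (3.16 × 10⁹)³ = 1.065 × 10⁻⁸
Moon S: (5.69 × 10²²) / (2.68 × 10⁹)³ = 2.956 × 10⁻⁶
Ratio (larger/smaller) = 278

Moon S, by a factor of ≈ 278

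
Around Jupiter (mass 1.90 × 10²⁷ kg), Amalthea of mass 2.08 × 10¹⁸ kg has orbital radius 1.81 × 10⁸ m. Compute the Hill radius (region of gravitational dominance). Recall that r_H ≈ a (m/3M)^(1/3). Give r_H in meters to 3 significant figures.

r_H ≈ a (m/3M)^(1/3)
    = (1.81 × 10⁸) × (2.08 × 10¹⁸ / (3 × 1.90 × 10²⁷))^(1/3)
    = 1.29 × 10⁵ m

1.29 × 10⁵ m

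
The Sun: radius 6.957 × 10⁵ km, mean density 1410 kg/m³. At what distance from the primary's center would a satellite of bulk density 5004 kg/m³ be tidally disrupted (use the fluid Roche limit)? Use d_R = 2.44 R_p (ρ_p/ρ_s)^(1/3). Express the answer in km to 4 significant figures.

1.113 × 10⁶ km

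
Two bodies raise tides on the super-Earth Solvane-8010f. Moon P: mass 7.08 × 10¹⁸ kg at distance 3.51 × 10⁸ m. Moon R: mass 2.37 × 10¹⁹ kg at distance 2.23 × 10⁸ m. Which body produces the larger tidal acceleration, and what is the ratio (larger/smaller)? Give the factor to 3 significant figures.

Compare M/d³ for the two perturbers:
Moon P: (7.08 × 10¹⁸) / (3.51 × 10⁸)³ = 1.637 × 10⁻⁷
Moon R: (2.37 × 10¹⁹) / (2.23 × 10⁸)³ = 2.137 × 10⁻⁶
Ratio (larger/smaller) = 13.1

Moon R, by a factor of ≈ 13.1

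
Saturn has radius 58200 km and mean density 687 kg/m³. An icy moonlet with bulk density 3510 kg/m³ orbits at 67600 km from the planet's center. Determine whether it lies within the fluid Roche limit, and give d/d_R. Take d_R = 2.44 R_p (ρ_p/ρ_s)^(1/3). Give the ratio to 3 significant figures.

inside; d/d_R ≈ 0.820

d_R = 2.44 × (58200 km) × (687/3510)^(1/3) = 82450 km
d/d_R = (67600) / (82450) = 0.820
Since d/d_R < 1, the body is inside the Roche limit.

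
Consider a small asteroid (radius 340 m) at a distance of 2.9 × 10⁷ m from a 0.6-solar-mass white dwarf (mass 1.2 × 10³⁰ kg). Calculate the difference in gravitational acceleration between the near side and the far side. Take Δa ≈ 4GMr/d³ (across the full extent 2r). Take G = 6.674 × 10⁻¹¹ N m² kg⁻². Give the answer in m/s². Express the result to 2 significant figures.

Δg = 4GMr/d³
   = 4 × (6.674 × 10⁻¹¹) × (1.2 × 10³⁰) × (340) / (2.9 × 10⁷)³
   = 4.5 m/s²

4.5 m/s²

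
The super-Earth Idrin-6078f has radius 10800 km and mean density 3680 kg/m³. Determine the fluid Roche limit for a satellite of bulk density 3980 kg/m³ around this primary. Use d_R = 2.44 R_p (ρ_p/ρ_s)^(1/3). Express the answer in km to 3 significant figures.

25700 km

d_R = 2.44 × 10800 km × (3680/3980)^(1/3)
    = 25700 km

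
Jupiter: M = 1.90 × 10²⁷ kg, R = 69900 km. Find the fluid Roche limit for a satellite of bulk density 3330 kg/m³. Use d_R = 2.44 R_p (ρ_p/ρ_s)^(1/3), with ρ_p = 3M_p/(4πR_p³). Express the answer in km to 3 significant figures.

1.26 × 10⁵ km

ρ_p = 3M_p/(4πR_p³) = 3 × (1.90 × 10²⁷) / (4π × (6.99 × 10⁷ m)³) = 1330 kg/m³
d_R = 2.44 × 69900 km × (1330/3330)^(1/3)
    = 1.26 × 10⁵ km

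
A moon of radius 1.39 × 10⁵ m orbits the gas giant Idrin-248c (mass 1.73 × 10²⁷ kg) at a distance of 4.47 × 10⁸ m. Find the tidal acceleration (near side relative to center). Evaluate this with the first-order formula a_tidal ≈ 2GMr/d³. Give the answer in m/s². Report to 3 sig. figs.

3.59 × 10⁻⁴ m/s²

Δg = 2GMr/d³
   = 2 × (6.674 × 10⁻¹¹) × (1.73 × 10²⁷) × (1.39 × 10⁵) / (4.47 × 10⁸)³
   = 3.59 × 10⁻⁴ m/s²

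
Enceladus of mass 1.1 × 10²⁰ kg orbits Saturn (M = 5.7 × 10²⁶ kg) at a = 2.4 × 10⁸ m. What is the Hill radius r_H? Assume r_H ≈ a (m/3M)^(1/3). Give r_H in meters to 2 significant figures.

9.6 × 10⁵ m

r_H ≈ a (m/3M)^(1/3)
    = (2.4 × 10⁸) × (1.1 × 10²⁰ / (3 × 5.7 × 10²⁶))^(1/3)
    = 9.6 × 10⁵ m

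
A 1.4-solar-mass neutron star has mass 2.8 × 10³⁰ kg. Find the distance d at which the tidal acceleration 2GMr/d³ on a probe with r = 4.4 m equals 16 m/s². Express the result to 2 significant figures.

4.7 × 10⁶ m

2GMr/d³ = a_tidal  ⇒  d = (2GMr / a_tidal)^(1/3)
d = (2 × 6.674×10⁻¹¹ × (2.8 × 10³⁰) × (4.4) / (16))^(1/3)
  = 4.7 × 10⁶ m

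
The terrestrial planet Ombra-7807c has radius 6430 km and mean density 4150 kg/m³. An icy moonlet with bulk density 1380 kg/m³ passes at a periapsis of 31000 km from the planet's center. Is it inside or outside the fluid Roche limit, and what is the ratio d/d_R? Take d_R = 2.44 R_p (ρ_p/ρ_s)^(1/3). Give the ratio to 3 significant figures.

outside; d/d_R ≈ 1.37

d_R = 2.44 × (6430 km) × (4150/1380)^(1/3) = 22650 km
d/d_R = (31000) / (22650) = 1.37
Since d/d_R > 1, the body is outside the Roche limit.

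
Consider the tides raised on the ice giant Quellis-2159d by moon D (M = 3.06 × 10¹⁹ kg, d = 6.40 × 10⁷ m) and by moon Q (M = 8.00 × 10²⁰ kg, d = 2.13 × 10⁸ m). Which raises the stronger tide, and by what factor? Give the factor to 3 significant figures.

Moon D, by a factor of ≈ 1.41

The tide-raising term goes as M/d³ (the gradient of a 1/d² field).
Moon D: (3.06 × 10¹⁹) / (6.40 × 10⁷)³ = 1.167 × 10⁻⁴
Moon Q: (8.00 × 10²⁰) / (2.13 × 10⁸)³ = 8.278 × 10⁻⁵
Ratio (larger/smaller) = 1.41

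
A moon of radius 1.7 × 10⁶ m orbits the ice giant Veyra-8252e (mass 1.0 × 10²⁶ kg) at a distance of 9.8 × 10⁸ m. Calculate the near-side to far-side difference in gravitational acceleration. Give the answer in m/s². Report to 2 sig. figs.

4.8 × 10⁻⁵ m/s²

a_tidal = 4GMr/d³
        = 4 × (6.674 × 10⁻¹¹) × (1.0 × 10²⁶) × (1.7 × 10⁶) / (9.8 × 10⁸)³
        = 4.8 × 10⁻⁵ m/s²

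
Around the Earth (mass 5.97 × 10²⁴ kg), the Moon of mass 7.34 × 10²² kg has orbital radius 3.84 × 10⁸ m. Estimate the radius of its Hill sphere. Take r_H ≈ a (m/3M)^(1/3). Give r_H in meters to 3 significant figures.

r_H ≈ a (m/3M)^(1/3)
    = (3.84 × 10⁸) × (7.34 × 10²² / (3 × 5.97 × 10²⁴))^(1/3)
    = 6.15 × 10⁷ m

6.15 × 10⁷ m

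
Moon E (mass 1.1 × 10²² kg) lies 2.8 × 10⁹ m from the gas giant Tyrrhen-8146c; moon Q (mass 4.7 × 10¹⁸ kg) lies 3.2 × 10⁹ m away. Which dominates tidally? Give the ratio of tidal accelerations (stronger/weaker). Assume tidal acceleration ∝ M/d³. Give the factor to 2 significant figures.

Moon E, by a factor of ≈ 3500

Compare M/d³ for the two perturbers:
Moon E: (1.1 × 10²²) / (2.8 × 10⁹)³ = 5.011 × 10⁻⁷
Moon Q: (4.7 × 10¹⁸) / (3.2 × 10⁹)³ = 1.434 × 10⁻¹⁰
Ratio (larger/smaller) = 3500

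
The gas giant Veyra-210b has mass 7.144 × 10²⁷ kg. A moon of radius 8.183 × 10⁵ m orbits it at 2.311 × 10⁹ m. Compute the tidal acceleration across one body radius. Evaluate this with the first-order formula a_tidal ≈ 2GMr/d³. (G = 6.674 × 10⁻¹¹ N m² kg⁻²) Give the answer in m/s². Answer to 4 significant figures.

a_tidal = 2GMr/d³
        = 2 × (6.674 × 10⁻¹¹) × (7.144 × 10²⁷) × (8.183 × 10⁵) / (2.311 × 10⁹)³
        = 6.322 × 10⁻⁵ m/s²

6.322 × 10⁻⁵ m/s²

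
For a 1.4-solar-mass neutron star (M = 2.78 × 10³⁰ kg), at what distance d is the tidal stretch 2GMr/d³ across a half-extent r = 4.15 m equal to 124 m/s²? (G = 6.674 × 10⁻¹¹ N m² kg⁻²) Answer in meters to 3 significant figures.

2.32 × 10⁶ m

2GMr/d³ = a_tidal  ⇒  d = (2GMr / a_tidal)^(1/3)
d = (2 × 6.674×10⁻¹¹ × (2.78 × 10³⁰) × (4.15) / (124))^(1/3)
  = 2.32 × 10⁶ m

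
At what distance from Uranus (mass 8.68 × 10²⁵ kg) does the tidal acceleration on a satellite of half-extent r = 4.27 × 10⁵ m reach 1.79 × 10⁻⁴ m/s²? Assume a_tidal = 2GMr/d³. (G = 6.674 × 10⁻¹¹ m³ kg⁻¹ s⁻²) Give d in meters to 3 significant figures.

3.02 × 10⁸ m

2GMr/d³ = a_tidal  ⇒  d = (2GMr / a_tidal)^(1/3)
d = (2 × 6.674×10⁻¹¹ × (8.68 × 10²⁵) × (4.27 × 10⁵) / (1.79 × 10⁻⁴))^(1/3)
  = 3.02 × 10⁸ m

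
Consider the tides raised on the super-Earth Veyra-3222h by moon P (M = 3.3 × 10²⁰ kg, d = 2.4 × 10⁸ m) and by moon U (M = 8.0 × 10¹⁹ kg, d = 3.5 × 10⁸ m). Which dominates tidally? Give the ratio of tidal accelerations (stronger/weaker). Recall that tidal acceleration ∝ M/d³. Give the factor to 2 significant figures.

Tidal acceleration ∝ M/d³, so compare M/d³ for each.
Moon P: (3.3 × 10²⁰) / (2.4 × 10⁸)³ = 2.387 × 10⁻⁵
Moon U: (8.0 × 10¹⁹) / (3.5 × 10⁸)³ = 1.866 × 10⁻⁶
Ratio (larger/smaller) = 13

Moon P, by a factor of ≈ 13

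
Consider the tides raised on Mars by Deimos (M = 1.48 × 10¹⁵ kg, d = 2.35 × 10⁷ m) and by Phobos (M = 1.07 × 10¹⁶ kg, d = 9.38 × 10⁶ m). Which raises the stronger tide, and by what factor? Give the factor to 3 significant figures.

Tidal acceleration ∝ M/d³, so compare M/d³ for each.
Deimos: (1.48 × 10¹⁵) / (2.35 × 10⁷)³ = 1.140 × 10⁻⁷
Phobos: (1.07 × 10¹⁶) / (9.38 × 10⁶)³ = 1.297 × 10⁻⁵
Ratio (larger/smaller) = 114

Phobos, by a factor of ≈ 114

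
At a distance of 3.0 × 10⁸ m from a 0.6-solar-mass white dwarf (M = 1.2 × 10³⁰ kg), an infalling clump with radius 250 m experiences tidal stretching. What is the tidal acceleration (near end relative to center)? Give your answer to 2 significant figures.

1.5 × 10⁻³ m/s²

Δg = 2GMr/d³
   = 2 × (6.674 × 10⁻¹¹) × (1.2 × 10³⁰) × (250) / (3.0 × 10⁸)³
   = 1.5 × 10⁻³ m/s²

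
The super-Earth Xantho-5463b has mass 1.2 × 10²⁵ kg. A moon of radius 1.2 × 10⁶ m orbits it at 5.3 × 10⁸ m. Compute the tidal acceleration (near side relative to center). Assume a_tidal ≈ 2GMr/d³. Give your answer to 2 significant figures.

1.3 × 10⁻⁵ m/s²

Δa = 2GMr/d³
   = 2 × (6.674 × 10⁻¹¹) × (1.2 × 10²⁵) × (1.2 × 10⁶) / (5.3 × 10⁸)³
   = 1.3 × 10⁻⁵ m/s²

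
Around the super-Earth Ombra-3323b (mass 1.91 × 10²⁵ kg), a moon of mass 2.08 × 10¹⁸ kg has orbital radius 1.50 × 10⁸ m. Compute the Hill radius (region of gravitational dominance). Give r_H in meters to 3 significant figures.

r_H ≈ a (m/3M)^(1/3)
    = (1.50 × 10⁸) × (2.08 × 10¹⁸ / (3 × 1.91 × 10²⁵))^(1/3)
    = 4.97 × 10⁵ m

4.97 × 10⁵ m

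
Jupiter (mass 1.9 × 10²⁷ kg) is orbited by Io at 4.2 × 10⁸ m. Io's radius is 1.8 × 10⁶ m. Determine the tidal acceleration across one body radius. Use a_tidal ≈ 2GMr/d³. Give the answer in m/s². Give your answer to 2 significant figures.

6.2 × 10⁻³ m/s²

Δa = 2GMr/d³
   = 2 × (6.674 × 10⁻¹¹) × (1.9 × 10²⁷) × (1.8 × 10⁶) / (4.2 × 10⁸)³
   = 6.2 × 10⁻³ m/s²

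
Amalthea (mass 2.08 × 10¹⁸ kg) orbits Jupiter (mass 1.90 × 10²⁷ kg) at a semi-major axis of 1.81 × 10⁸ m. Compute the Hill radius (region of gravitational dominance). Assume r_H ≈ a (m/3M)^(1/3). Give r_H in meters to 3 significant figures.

1.29 × 10⁵ m

r_H ≈ a (m/3M)^(1/3)
    = (1.81 × 10⁸) × (2.08 × 10¹⁸ / (3 × 1.90 × 10²⁷))^(1/3)
    = 1.29 × 10⁵ m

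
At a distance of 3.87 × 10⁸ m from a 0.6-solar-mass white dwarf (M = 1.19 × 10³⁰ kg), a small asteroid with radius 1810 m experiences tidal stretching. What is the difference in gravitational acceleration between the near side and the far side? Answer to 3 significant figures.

a_tidal = 4GMr/d³
        = 4 × (6.674 × 10⁻¹¹) × (1.19 × 10³⁰) × (1810) / (3.87 × 10⁸)³
        = 9.92 × 10⁻³ m/s²

9.92 × 10⁻³ m/s²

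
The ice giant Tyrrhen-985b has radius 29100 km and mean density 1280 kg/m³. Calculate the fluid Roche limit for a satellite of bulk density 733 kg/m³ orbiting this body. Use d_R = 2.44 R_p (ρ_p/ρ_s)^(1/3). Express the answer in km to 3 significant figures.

d_R = 2.44 × 29100 km × (1280/733)^(1/3)
    = 85500 km

85500 km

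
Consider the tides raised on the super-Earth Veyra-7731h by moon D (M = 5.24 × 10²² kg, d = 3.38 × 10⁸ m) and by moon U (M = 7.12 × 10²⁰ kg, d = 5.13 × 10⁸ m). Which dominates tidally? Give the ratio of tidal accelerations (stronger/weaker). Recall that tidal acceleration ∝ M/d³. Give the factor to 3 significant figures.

Moon D, by a factor of ≈ 257

Tidal stretch scales as M/d³; compute that for each body.
Moon D: (5.24 × 10²²) / (3.38 × 10⁸)³ = 1.357 × 10⁻³
Moon U: (7.12 × 10²⁰) / (5.13 × 10⁸)³ = 5.274 × 10⁻⁶
Ratio (larger/smaller) = 257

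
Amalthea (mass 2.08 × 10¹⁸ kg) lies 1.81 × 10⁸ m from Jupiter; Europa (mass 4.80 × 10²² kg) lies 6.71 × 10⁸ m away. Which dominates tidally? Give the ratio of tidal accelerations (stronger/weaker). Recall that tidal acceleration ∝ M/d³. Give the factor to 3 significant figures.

Europa, by a factor of ≈ 453

Tidal stretch scales as M/d³; compute that for each body.
Amalthea: (2.08 × 10¹⁸) / (1.81 × 10⁸)³ = 3.508 × 10⁻⁷
Europa: (4.80 × 10²²) / (6.71 × 10⁸)³ = 1.589 × 10⁻⁴
Ratio (larger/smaller) = 453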